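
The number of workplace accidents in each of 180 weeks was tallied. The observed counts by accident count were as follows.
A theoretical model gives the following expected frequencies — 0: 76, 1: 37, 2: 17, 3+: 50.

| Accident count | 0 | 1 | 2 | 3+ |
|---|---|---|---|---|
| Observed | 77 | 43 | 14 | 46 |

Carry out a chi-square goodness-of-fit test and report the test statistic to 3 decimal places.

1.836

0: (77 − 76)²/76 = 1/76 = 0.0132
1: (43 − 37)²/37 = 36/37 = 0.9730
2: (14 − 17)²/17 = 9/17 = 0.5294
3+: (46 − 50)²/50 = 16/50 = 0.3200
Sum = 1.836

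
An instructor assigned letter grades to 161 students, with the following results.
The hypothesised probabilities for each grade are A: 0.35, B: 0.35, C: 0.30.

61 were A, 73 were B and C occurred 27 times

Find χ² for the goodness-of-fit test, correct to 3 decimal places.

14.697

Expected counts E_i = n·p_i: 161×0.35 = 56.35, 161×0.35 = 56.35, 161×0.30 = 48.3.
χ² = (61−56.35)²/56.35 + (73−56.35)²/56.35 + (27−48.3)²/48.3
   = 0.3837 + 4.9197 + 9.3932
Sum = 14.697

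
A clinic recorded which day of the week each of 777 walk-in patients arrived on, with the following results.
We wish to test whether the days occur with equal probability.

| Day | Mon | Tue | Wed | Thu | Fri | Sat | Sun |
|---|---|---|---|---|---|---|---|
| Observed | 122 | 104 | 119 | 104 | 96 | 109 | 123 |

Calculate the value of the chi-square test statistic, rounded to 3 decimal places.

5.910

Under H₀ each category has probability 1/7, so each expected count is 777/7 = 111.
χ² = (122−111)²/111 + (104−111)²/111 + (119−111)²/111 + (104−111)²/111 + (96−111)²/111 + (109−111)²/111 + (123−111)²/111
   = 1.0901 + 0.4414 + 0.5766 + 0.4414 + 2.0270 + 0.0360 + 1.2973
Sum = 5.910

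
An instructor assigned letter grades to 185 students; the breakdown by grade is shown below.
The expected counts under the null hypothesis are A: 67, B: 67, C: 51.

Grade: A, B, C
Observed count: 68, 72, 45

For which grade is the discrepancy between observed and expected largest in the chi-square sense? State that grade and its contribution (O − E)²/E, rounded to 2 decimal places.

A: (68 − 67)²/67 = 1/67 = 0.015
B: (72 − 67)²/67 = 25/67 = 0.373
C: (45 − 51)²/51 = 36/51 = 0.706
The largest term is for C: 0.71.

C, 0.71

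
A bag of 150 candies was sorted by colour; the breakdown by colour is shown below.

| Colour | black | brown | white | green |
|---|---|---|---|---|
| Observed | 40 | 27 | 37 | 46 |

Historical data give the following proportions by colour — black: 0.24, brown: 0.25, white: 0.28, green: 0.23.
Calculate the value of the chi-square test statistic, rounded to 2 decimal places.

Expected counts E_i = n·p_i: 150×0.24 = 36, 150×0.25 = 37.5, 150×0.28 = 42, 150×0.23 = 34.5.
black: (40 − 36)²/36 = 16/36 = 0.444
brown: (27 − 37.5)²/37.5 = 110.25/37.5 = 2.940
white: (37 − 42)²/42 = 25/42 = 0.595
green: (46 − 34.5)²/34.5 = 132.25/34.5 = 3.833
Sum = 7.81

7.81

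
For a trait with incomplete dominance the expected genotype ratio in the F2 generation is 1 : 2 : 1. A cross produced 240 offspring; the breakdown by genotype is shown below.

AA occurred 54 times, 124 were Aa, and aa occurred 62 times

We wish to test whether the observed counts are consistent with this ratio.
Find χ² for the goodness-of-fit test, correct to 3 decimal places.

Ratio total = 4. Expected counts: 240×1/4 = 60, 240×2/4 = 120, 240×1/4 = 60.
χ² = (54−60)²/60 + (124−120)²/120 + (62−60)²/60
   = 0.6000 + 0.1333 + 0.0667
Sum = 0.800

0.800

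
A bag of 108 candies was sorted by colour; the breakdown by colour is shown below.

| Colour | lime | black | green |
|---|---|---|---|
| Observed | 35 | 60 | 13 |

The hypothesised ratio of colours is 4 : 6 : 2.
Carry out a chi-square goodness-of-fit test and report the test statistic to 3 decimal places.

Ratio total = 12. Expected counts: 108×4/12 = 36, 108×6/12 = 54, 108×2/12 = 18.
cat         O        E   (O−E)²/E
lime       35       36     0.0278
black      60       54     0.6667
green      13       18     1.3889
Sum = 2.083

2.083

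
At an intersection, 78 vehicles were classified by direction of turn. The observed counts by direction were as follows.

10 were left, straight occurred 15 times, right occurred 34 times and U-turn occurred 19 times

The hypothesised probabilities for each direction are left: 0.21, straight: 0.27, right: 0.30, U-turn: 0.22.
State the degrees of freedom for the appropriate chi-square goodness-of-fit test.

There are k = 4 categories and no parameters were estimated from the data, so df = 4 − 1 = 3.

3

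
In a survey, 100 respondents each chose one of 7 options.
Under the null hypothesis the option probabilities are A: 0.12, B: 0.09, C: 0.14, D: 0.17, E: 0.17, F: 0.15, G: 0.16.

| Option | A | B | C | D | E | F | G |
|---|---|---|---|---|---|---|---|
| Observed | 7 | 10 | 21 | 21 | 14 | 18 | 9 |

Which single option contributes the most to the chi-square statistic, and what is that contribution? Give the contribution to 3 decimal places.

Expected counts E_i = n·p_i: 100×0.12 = 12, 100×0.09 = 9, 100×0.14 = 14, 100×0.17 = 17, 100×0.17 = 17, 100×0.15 = 15, 100×0.16 = 16.
cat         O        E   (O−E)²/E
A           7       12     2.0833
B          10        9     0.1111
C          21       14     3.5000
D          21       17     0.9412
E          14       17     0.5294
F          18       15     0.6000
G           9       16     3.0625
The largest term is for C: 3.500.

C, 3.500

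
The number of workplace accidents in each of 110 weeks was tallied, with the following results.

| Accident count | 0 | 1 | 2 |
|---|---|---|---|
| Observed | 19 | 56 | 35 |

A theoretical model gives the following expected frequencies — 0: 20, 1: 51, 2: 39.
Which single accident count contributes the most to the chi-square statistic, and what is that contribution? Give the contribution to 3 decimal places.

0: (19 − 20)²/20 = 1/20 = 0.0500
1: (56 − 51)²/51 = 25/51 = 0.4902
2: (35 − 39)²/39 = 16/39 = 0.4103
The largest term is for 1: 0.490.

1, 0.490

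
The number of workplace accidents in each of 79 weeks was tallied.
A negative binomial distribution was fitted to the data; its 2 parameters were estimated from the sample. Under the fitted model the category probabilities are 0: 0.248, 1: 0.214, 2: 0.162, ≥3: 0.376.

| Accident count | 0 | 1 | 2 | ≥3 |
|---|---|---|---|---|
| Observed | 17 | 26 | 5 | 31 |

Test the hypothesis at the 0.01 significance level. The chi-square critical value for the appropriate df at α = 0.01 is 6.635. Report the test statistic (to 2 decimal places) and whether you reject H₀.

10.04; reject

Expected counts E_i = n·p_i: 79×0.248 = 19.592, 79×0.214 = 16.906, 79×0.162 = 12.798, 79×0.376 = 29.704.
0: (17 − 19.592)²/19.592 = 6.718464/19.592 = 0.343
1: (26 − 16.906)²/16.906 = 82.700836/16.906 = 4.892
2: (5 − 12.798)²/12.798 = 60.808804/12.798 = 4.751
≥3: (31 − 29.704)²/29.704 = 1.679616/29.704 = 0.057
Sum = 10.04
df = 1. Since 10.04 > 6.635, we reject H₀.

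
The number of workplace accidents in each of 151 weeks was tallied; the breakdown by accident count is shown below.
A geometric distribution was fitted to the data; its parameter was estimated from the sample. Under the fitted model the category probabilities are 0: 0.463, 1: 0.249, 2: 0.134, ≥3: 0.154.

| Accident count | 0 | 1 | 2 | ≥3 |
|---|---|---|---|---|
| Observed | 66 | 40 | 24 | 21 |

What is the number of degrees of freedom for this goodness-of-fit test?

2

There are k = 4 categories and 1 parameter estimated from the data, so df = 4 − 1 − 1 = 2.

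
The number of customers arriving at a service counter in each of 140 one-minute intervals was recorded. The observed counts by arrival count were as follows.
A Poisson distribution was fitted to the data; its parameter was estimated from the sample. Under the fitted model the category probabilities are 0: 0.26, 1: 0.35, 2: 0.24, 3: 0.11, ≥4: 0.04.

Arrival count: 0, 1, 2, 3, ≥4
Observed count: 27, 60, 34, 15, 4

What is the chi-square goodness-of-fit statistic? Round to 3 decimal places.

Expected counts E_i = n·p_i: 140×0.26 = 36.4, 140×0.35 = 49, 140×0.24 = 33.6, 140×0.11 = 15.4, 140×0.04 = 5.6.
χ² = (27−36.4)²/36.4 + (60−49)²/49 + (34−33.6)²/33.6 + (15−15.4)²/15.4 + (4−5.6)²/5.6
   = 2.4275 + 2.4694 + 0.0048 + 0.0104 + 0.4571
Sum = 5.369

5.369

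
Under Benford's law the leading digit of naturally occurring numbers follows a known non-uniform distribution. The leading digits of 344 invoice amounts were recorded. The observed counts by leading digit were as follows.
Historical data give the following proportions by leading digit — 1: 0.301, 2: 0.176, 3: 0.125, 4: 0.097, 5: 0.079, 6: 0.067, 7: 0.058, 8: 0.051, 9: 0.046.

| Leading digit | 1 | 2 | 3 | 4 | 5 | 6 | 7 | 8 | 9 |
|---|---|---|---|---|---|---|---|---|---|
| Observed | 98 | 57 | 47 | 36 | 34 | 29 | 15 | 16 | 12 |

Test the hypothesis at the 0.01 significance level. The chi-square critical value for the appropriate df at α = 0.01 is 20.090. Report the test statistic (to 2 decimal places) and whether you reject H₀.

6.62; do not reject

Expected counts E_i = n·p_i: 344×0.301 = 103.544, 344×0.176 = 60.544, 344×0.125 = 43, 344×0.097 = 33.368, 344×0.079 = 27.176, 344×0.067 = 23.048, 344×0.058 = 19.952, 344×0.051 = 17.544, 344×0.046 = 15.824.
1: (98 − 103.544)²/103.544 = 30.735936/103.544 = 0.297
2: (57 − 60.544)²/60.544 = 12.559936/60.544 = 0.207
3: (47 − 43)²/43 = 16/43 = 0.372
4: (36 − 33.368)²/33.368 = 6.927424/33.368 = 0.208
5: (34 − 27.176)²/27.176 = 46.566976/27.176 = 1.714
6: (29 − 23.048)²/23.048 = 35.426304/23.048 = 1.537
7: (15 − 19.952)²/19.952 = 24.522304/19.952 = 1.229
8: (16 − 17.544)²/17.544 = 2.383936/17.544 = 0.136
9: (12 − 15.824)²/15.824 = 14.622976/15.824 = 0.924
Sum = 6.62
df = 8. Since 6.62 < 20.090, we do not reject H₀.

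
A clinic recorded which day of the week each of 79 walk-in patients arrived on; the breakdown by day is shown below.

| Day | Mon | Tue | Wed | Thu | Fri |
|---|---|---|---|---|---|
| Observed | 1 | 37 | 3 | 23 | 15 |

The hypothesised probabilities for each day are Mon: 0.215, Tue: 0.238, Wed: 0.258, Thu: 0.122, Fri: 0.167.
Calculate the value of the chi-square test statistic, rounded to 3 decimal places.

Expected counts E_i = n·p_i: 79×0.215 = 16.985, 79×0.238 = 18.802, 79×0.258 = 20.382, 79×0.122 = 9.638, 79×0.167 = 13.193.
χ² = (1−16.985)²/16.985 + (37−18.802)²/18.802 + (3−20.382)²/20.382 + (23−9.638)²/9.638 + (15−13.193)²/13.193
   = 15.0439 + 17.6134 + 14.8236 + 18.5249 + 0.2475
Sum = 66.253

66.253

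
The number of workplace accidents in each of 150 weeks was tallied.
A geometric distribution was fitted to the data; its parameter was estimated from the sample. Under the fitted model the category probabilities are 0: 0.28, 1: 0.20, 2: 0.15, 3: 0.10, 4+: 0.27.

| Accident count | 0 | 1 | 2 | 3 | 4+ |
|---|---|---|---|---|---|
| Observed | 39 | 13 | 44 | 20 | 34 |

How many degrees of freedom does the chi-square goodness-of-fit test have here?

There are k = 5 categories and 1 parameter estimated from the data, so df = 5 − 1 − 1 = 3.

3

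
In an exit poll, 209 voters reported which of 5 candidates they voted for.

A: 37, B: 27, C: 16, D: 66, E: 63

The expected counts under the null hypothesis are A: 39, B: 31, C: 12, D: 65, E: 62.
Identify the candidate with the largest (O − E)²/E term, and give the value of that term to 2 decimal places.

A: (37 − 39)²/39 = 4/39 = 0.103
B: (27 − 31)²/31 = 16/31 = 0.516
C: (16 − 12)²/12 = 16/12 = 1.333
D: (66 − 65)²/65 = 1/65 = 0.015
E: (63 − 62)²/62 = 1/62 = 0.016
The largest term is for C: 1.33.

C, 1.33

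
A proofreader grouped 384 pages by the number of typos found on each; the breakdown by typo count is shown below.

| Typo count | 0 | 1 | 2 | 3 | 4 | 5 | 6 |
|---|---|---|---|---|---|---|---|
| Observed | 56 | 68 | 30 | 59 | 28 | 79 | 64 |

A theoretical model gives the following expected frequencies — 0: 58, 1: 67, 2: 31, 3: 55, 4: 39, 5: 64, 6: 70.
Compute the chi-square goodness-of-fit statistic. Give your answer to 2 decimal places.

7.54

0: (56 − 58)²/58 = 4/58 = 0.069
1: (68 − 67)²/67 = 1/67 = 0.015
2: (30 − 31)²/31 = 1/31 = 0.032
3: (59 − 55)²/55 = 16/55 = 0.291
4: (28 − 39)²/39 = 121/39 = 3.103
5: (79 − 64)²/64 = 225/64 = 3.516
6: (64 − 70)²/70 = 36/70 = 0.514
Sum = 7.54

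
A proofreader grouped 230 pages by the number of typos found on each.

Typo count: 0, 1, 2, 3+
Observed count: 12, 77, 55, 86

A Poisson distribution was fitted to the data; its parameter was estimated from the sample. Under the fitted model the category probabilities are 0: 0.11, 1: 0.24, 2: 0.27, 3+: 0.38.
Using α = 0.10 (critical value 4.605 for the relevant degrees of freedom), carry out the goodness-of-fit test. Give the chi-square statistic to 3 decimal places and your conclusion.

16.435; reject

Expected counts E_i = n·p_i: 230×0.11 = 25.3, 230×0.24 = 55.2, 230×0.27 = 62.1, 230×0.38 = 87.4.
cat         O        E   (O−E)²/E
0          12     25.3     6.9917
1          77     55.2     8.6094
2          55     62.1     0.8118
3+         86     87.4     0.0224
Sum = 16.435
df = 2. Since 16.435 > 4.605, we reject H₀.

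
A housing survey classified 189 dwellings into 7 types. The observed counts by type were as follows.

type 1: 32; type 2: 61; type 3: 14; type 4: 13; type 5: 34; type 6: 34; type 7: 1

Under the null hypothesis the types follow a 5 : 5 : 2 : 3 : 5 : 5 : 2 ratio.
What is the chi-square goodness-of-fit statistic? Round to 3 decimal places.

Ratio total = 27. Expected counts: 189×5/27 = 35, 189×5/27 = 35, 189×2/27 = 14, 189×3/27 = 21, 189×5/27 = 35, 189×5/27 = 35, 189×2/27 = 14.
type 1: (32 − 35)²/35 = 9/35 = 0.2571
type 2: (61 − 35)²/35 = 676/35 = 19.3143
type 3: (14 − 14)²/14 = 0/14 = 0.0000
type 4: (13 − 21)²/21 = 64/21 = 3.0476
type 5: (34 − 35)²/35 = 1/35 = 0.0286
type 6: (34 − 35)²/35 = 1/35 = 0.0286
type 7: (1 − 14)²/14 = 169/14 = 12.0714
Sum = 34.748

34.748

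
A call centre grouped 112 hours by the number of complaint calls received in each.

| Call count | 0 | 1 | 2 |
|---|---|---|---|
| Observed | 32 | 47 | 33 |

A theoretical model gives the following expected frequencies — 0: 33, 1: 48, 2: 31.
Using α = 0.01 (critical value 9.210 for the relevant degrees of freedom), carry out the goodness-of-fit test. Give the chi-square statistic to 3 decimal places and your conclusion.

0.180; do not reject

χ² = (32−33)²/33 + (47−48)²/48 + (33−31)²/31
   = 0.0303 + 0.0208 + 0.1290
Sum = 0.180
df = 2. Since 0.180 < 9.210, we do not reject H₀.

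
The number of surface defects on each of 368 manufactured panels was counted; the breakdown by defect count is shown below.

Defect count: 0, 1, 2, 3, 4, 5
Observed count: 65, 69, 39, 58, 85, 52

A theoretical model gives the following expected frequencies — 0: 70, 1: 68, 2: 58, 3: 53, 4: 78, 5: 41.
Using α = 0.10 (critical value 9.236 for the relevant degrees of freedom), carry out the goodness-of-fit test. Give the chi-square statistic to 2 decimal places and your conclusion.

χ² = (65−70)²/70 + (69−68)²/68 + (39−58)²/58 + (58−53)²/53 + (85−78)²/78 + (52−41)²/41
   = 0.357 + 0.015 + 6.224 + 0.472 + 0.628 + 2.951
Sum = 10.65
df = 5. Since 10.65 > 9.236, we reject H₀.

10.65; reject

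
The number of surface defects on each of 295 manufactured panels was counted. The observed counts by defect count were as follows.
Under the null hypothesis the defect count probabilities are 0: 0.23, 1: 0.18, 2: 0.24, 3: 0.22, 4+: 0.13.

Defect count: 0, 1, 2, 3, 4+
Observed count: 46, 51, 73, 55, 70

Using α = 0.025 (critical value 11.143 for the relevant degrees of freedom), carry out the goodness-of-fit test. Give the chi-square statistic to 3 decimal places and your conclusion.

Expected counts E_i = n·p_i: 295×0.23 = 67.85, 295×0.18 = 53.1, 295×0.24 = 70.8, 295×0.22 = 64.9, 295×0.13 = 38.35.
0: (46 − 67.85)²/67.85 = 477.4225/67.85 = 7.0364
1: (51 − 53.1)²/53.1 = 4.41/53.1 = 0.0831
2: (73 − 70.8)²/70.8 = 4.84/70.8 = 0.0684
3: (55 − 64.9)²/64.9 = 98.01/64.9 = 1.5102
4+: (70 − 38.35)²/38.35 = 1001.7225/38.35 = 26.1205
Sum = 34.819
df = 4. Since 34.819 > 11.143, we reject H₀.

34.819; reject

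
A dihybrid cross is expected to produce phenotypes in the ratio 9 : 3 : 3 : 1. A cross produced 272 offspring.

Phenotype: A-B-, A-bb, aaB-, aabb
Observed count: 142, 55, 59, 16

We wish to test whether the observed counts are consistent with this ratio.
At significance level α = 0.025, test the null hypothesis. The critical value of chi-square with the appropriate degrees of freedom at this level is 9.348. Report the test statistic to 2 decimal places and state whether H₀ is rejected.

Ratio total = 16. Expected counts: 272×9/16 = 153, 272×3/16 = 51, 272×3/16 = 51, 272×1/16 = 17.
A-B-: (142 − 153)²/153 = 121/153 = 0.791
A-bb: (55 − 51)²/51 = 16/51 = 0.314
aaB-: (59 − 51)²/51 = 64/51 = 1.255
aabb: (16 − 17)²/17 = 1/17 = 0.059
Sum = 2.42
df = 3. Since 2.42 < 9.348, we do not reject H₀.

2.42; do not reject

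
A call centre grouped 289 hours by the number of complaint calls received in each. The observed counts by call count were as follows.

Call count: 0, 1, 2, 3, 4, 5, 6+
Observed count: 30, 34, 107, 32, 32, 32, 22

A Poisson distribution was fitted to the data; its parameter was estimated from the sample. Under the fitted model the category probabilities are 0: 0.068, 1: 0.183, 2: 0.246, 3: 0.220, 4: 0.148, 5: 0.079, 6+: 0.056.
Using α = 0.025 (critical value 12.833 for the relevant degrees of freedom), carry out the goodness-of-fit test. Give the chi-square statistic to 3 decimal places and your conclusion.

54.499; reject

Expected counts E_i = n·p_i: 289×0.068 = 19.652, 289×0.183 = 52.887, 289×0.246 = 71.094, 289×0.220 = 63.58, 289×0.148 = 42.772, 289×0.079 = 22.831, 289×0.056 = 16.184.
cat         O        E   (O−E)²/E
0          30   19.652     5.4489
1          34   52.887     6.7449
2         107   71.094    18.1343
3          32    63.58    15.6857
4          32   42.772     2.7129
5          32   22.831     3.6823
6+         22   16.184     2.0901
Sum = 54.499
df = 5. Since 54.499 > 12.833, we reject H₀.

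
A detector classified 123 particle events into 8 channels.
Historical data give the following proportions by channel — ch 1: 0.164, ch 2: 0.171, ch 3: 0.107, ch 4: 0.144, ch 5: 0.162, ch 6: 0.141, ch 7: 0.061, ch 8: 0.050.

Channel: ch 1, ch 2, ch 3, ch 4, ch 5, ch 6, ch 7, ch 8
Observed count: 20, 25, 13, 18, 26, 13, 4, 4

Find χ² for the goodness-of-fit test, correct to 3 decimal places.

6.083

Expected counts E_i = n·p_i: 123×0.164 = 20.172, 123×0.171 = 21.033, 123×0.107 = 13.161, 123×0.144 = 17.712, 123×0.162 = 19.926, 123×0.141 = 17.343, 123×0.061 = 7.503, 123×0.050 = 6.15.
cat         O        E   (O−E)²/E
ch 1       20   20.172     0.0015
ch 2       25   21.033     0.7482
ch 3       13   13.161     0.0020
ch 4       18   17.712     0.0047
ch 5       26   19.926     1.8515
ch 6       13   17.343     1.0876
ch 7        4    7.503     1.6355
ch 8        4     6.15     0.7516
Sum = 6.083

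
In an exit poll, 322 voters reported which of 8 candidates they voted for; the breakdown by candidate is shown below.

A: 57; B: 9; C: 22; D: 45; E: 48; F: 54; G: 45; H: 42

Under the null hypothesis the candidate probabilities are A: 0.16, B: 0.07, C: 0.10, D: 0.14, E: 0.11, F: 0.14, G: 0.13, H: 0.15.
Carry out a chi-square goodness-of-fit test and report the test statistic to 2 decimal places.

19.24

Expected counts E_i = n·p_i: 322×0.16 = 51.52, 322×0.07 = 22.54, 322×0.10 = 32.2, 322×0.14 = 45.08, 322×0.11 = 35.42, 322×0.14 = 45.08, 322×0.13 = 41.86, 322×0.15 = 48.3.
χ² = (57−51.52)²/51.52 + (9−22.54)²/22.54 + (22−32.2)²/32.2 + (45−45.08)²/45.08 + (48−35.42)²/35.42 + (54−45.08)²/45.08 + (45−41.86)²/41.86 + (42−48.3)²/48.3
   = 0.583 + 8.134 + 3.231 + 0.000 + 4.468 + 1.765 + 0.236 + 0.822
Sum = 19.24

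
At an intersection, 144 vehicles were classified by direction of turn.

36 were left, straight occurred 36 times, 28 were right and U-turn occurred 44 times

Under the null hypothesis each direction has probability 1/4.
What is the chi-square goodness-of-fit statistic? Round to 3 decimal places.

3.556

Expected count for each of the 4 categories: 144/4 = 36.
cat           O        E   (O−E)²/E
left         36       36     0.0000
straight     36       36     0.0000
right        28       36     1.7778
U-turn       44       36     1.7778
Sum = 3.556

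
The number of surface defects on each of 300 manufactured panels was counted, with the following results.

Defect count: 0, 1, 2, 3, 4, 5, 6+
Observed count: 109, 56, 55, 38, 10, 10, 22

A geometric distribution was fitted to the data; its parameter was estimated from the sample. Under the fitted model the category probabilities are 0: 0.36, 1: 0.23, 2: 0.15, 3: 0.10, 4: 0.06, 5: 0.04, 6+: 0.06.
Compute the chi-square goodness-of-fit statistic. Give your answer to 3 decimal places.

11.592

Expected counts E_i = n·p_i: 300×0.36 = 108, 300×0.23 = 69, 300×0.15 = 45, 300×0.10 = 30, 300×0.06 = 18, 300×0.04 = 12, 300×0.06 = 18.
cat         O        E   (O−E)²/E
0         109      108     0.0093
1          56       69     2.4493
2          55       45     2.2222
3          38       30     2.1333
4          10       18     3.5556
5          10       12     0.3333
6+         22       18     0.8889
Sum = 11.592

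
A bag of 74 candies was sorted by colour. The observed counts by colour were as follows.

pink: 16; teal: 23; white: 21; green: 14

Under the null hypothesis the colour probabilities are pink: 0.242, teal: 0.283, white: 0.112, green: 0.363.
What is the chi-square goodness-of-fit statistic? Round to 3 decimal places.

26.062

Expected counts E_i = n·p_i: 74×0.242 = 17.908, 74×0.283 = 20.942, 74×0.112 = 8.288, 74×0.363 = 26.862.
cat         O        E   (O−E)²/E
pink       16   17.908     0.2033
teal       23   20.942     0.2022
white      21    8.288    19.4975
green      14   26.862     6.1586
Sum = 26.062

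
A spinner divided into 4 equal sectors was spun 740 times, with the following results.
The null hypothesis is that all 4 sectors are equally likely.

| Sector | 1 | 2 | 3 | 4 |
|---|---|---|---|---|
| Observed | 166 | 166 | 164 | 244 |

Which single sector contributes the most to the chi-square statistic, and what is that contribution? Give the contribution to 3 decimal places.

4, 18.816

Under H₀ each category has probability 1/4, so each expected count is 740/4 = 185.
cat         O        E   (O−E)²/E
1         166      185     1.9514
2         166      185     1.9514
3         164      185     2.3838
4         244      185    18.8162
The largest term is for 4: 18.816.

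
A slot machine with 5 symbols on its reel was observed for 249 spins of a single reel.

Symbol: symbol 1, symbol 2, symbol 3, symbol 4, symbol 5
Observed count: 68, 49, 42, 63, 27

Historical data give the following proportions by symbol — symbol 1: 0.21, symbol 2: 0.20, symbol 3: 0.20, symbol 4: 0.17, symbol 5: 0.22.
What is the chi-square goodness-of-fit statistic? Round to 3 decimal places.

30.136

Expected counts E_i = n·p_i: 249×0.21 = 52.29, 249×0.20 = 49.8, 249×0.20 = 49.8, 249×0.17 = 42.33, 249×0.22 = 54.78.
χ² = (68−52.29)²/52.29 + (49−49.8)²/49.8 + (42−49.8)²/49.8 + (63−42.33)²/42.33 + (27−54.78)²/54.78
   = 4.7199 + 0.0129 + 1.2217 + 10.0933 + 14.0878
Sum = 30.136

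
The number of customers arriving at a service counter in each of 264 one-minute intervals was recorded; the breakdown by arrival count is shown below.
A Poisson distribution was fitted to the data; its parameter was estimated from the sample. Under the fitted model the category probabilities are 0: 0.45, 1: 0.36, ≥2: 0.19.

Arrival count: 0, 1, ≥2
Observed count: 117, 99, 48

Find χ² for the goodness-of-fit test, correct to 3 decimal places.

0.285

Expected counts E_i = n·p_i: 264×0.45 = 118.8, 264×0.36 = 95.04, 264×0.19 = 50.16.
0: (117 − 118.8)²/118.8 = 3.24/118.8 = 0.0273
1: (99 − 95.04)²/95.04 = 15.6816/95.04 = 0.1650
≥2: (48 − 50.16)²/50.16 = 4.6656/50.16 = 0.0930
Sum = 0.285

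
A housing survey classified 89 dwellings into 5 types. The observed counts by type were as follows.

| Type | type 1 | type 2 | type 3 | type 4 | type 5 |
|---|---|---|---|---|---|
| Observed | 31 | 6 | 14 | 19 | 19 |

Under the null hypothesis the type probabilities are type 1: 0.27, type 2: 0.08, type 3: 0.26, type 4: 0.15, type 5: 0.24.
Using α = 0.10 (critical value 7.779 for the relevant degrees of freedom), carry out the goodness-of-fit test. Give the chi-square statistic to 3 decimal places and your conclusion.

Expected counts E_i = n·p_i: 89×0.27 = 24.03, 89×0.08 = 7.12, 89×0.26 = 23.14, 89×0.15 = 13.35, 89×0.24 = 21.36.
cat         O        E   (O−E)²/E
type 1     31    24.03     2.0217
type 2      6     7.12     0.1762
type 3     14    23.14     3.6102
type 4     19    13.35     2.3912
type 5     19    21.36     0.2607
Sum = 8.460
df = 4. Since 8.460 > 7.779, we reject H₀.

8.460; reject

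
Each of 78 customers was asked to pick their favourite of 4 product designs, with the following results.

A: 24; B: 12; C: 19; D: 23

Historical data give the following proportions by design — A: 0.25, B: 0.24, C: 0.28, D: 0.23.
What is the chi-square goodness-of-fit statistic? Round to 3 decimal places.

Expected counts E_i = n·p_i: 78×0.25 = 19.5, 78×0.24 = 18.72, 78×0.28 = 21.84, 78×0.23 = 17.94.
A: (24 − 19.5)²/19.5 = 20.25/19.5 = 1.0385
B: (12 − 18.72)²/18.72 = 45.1584/18.72 = 2.4123
C: (19 − 21.84)²/21.84 = 8.0656/21.84 = 0.3693
D: (23 − 17.94)²/17.94 = 25.6036/17.94 = 1.4272
Sum = 5.247

5.247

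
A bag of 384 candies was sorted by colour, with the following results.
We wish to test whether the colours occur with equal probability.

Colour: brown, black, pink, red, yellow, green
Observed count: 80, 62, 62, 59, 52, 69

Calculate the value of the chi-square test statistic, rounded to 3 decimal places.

Under H₀ each category has probability 1/6, so each expected count is 384/6 = 64.
brown: (80 − 64)²/64 = 256/64 = 4.0000
black: (62 − 64)²/64 = 4/64 = 0.0625
pink: (62 − 64)²/64 = 4/64 = 0.0625
red: (59 − 64)²/64 = 25/64 = 0.3906
yellow: (52 − 64)²/64 = 144/64 = 2.2500
green: (69 − 64)²/64 = 25/64 = 0.3906
Sum = 7.156

7.156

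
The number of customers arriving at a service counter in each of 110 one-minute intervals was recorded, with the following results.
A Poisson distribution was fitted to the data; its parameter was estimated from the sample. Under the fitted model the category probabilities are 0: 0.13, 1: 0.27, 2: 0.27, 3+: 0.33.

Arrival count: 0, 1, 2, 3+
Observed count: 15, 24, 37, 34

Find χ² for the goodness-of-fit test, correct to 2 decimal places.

3.07

Expected counts E_i = n·p_i: 110×0.13 = 14.3, 110×0.27 = 29.7, 110×0.27 = 29.7, 110×0.33 = 36.3.
0: (15 − 14.3)²/14.3 = 0.49/14.3 = 0.034
1: (24 − 29.7)²/29.7 = 32.49/29.7 = 1.094
2: (37 − 29.7)²/29.7 = 53.29/29.7 = 1.794
3+: (34 − 36.3)²/36.3 = 5.29/36.3 = 0.146
Sum = 3.07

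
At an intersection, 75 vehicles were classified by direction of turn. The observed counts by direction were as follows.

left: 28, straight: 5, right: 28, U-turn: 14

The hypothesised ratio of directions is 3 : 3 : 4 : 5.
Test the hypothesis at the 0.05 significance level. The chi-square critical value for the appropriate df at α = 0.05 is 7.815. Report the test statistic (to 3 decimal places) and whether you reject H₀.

Ratio total = 15. Expected counts: 75×3/15 = 15, 75×3/15 = 15, 75×4/15 = 20, 75×5/15 = 25.
χ² = (28−15)²/15 + (5−15)²/15 + (28−20)²/20 + (14−25)²/25
   = 11.2667 + 6.6667 + 3.2000 + 4.8400
Sum = 25.973
df = 3. Since 25.973 > 7.815, we reject H₀.

25.973; reject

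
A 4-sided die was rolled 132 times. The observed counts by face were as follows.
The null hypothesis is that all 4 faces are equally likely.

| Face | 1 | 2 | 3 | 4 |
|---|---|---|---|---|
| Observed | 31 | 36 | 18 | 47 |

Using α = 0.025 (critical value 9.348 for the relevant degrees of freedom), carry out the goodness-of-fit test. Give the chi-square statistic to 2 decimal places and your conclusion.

Under H₀ each category has probability 1/4, so each expected count is 132/4 = 33.
χ² = (31−33)²/33 + (36−33)²/33 + (18−33)²/33 + (47−33)²/33
   = 0.121 + 0.273 + 6.818 + 5.939
Sum = 13.15
df = 3. Since 13.15 > 9.348, we reject H₀.

13.15; reject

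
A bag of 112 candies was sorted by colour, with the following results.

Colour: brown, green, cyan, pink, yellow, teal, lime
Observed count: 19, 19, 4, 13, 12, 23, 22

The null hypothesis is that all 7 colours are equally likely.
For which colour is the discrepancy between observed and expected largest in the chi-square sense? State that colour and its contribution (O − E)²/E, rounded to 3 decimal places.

cyan, 9.000

Under H₀ each category has probability 1/7, so each expected count is 112/7 = 16.
χ² = (19−16)²/16 + (19−16)²/16 + (4−16)²/16 + (13−16)²/16 + (12−16)²/16 + (23−16)²/16 + (22−16)²/16
   = 0.5625 + 0.5625 + 9.0000 + 0.5625 + 1.0000 + 3.0625 + 2.2500
The largest term is for cyan: 9.000.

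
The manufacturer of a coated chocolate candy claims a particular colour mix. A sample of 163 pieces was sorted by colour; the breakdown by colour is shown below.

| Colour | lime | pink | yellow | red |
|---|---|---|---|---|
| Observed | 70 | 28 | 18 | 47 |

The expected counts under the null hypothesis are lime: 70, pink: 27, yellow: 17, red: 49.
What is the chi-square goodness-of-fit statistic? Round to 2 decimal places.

cat         O        E   (O−E)²/E
lime       70       70      0.000
pink       28       27      0.037
yellow     18       17      0.059
red        47       49      0.082
Sum = 0.18

0.18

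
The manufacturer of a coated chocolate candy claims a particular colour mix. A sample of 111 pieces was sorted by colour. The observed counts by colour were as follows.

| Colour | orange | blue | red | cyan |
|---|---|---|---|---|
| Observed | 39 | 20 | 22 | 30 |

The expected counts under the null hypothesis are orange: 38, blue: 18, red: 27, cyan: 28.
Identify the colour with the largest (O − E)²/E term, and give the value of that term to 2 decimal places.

χ² = (39−38)²/38 + (20−18)²/18 + (22−27)²/27 + (30−28)²/28
   = 0.026 + 0.222 + 0.926 + 0.143
The largest term is for red: 0.93.

red, 0.93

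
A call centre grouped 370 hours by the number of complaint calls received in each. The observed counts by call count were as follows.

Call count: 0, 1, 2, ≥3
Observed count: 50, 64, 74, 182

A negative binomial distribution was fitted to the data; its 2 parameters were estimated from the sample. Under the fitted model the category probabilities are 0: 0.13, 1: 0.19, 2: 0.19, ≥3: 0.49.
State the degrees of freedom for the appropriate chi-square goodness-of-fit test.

There are k = 4 categories and 2 parameters estimated from the data, so df = 4 − 1 − 2 = 1.

1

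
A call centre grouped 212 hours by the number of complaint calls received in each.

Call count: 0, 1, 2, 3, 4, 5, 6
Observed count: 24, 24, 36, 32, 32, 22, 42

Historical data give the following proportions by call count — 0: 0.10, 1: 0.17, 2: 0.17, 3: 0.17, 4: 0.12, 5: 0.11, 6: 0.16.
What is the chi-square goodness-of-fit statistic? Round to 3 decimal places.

8.536

Expected counts E_i = n·p_i: 212×0.10 = 21.2, 212×0.17 = 36.04, 212×0.17 = 36.04, 212×0.17 = 36.04, 212×0.12 = 25.44, 212×0.11 = 23.32, 212×0.16 = 33.92.
cat         O        E   (O−E)²/E
0          24     21.2     0.3698
1          24    36.04     4.0222
2          36    36.04     0.0000
3          32    36.04     0.4529
4          32    25.44     1.6916
5          22    23.32     0.0747
6          42    33.92     1.9247
Sum = 8.536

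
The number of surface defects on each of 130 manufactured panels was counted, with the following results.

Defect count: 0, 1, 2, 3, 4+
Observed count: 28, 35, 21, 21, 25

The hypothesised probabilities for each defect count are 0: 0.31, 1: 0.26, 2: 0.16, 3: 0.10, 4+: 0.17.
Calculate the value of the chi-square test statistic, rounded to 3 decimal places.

Expected counts E_i = n·p_i: 130×0.31 = 40.3, 130×0.26 = 33.8, 130×0.16 = 20.8, 130×0.10 = 13, 130×0.17 = 22.1.
χ² = (28−40.3)²/40.3 + (35−33.8)²/33.8 + (21−20.8)²/20.8 + (21−13)²/13 + (25−22.1)²/22.1
   = 3.7541 + 0.0426 + 0.0019 + 4.9231 + 0.3805
Sum = 9.102

9.102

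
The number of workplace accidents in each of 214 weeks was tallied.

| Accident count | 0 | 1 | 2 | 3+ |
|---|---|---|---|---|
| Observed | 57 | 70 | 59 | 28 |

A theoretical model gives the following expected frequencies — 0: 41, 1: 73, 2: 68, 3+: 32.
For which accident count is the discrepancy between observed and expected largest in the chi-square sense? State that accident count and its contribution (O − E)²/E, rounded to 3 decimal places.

0, 6.244

0: (57 − 41)²/41 = 256/41 = 6.2439
1: (70 − 73)²/73 = 9/73 = 0.1233
2: (59 − 68)²/68 = 81/68 = 1.1912
3+: (28 − 32)²/32 = 16/32 = 0.5000
The largest term is for 0: 6.244.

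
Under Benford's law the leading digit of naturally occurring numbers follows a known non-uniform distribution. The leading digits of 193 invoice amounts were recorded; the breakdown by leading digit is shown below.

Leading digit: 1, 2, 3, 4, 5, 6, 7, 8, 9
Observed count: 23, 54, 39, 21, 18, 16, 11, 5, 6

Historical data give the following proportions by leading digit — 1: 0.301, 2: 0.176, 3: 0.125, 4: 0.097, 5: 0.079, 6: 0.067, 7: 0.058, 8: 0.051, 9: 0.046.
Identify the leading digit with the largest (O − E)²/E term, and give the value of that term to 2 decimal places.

Expected counts E_i = n·p_i: 193×0.301 = 58.093, 193×0.176 = 33.968, 193×0.125 = 24.125, 193×0.097 = 18.721, 193×0.079 = 15.247, 193×0.067 = 12.931, 193×0.058 = 11.194, 193×0.051 = 9.843, 193×0.046 = 8.878.
χ² = (23−58.093)²/58.093 + (54−33.968)²/33.968 + (39−24.125)²/24.125 + (21−18.721)²/18.721 + (18−15.247)²/15.247 + (16−12.931)²/12.931 + (11−11.194)²/11.194 + (5−9.843)²/9.843 + (6−8.878)²/8.878
   = 21.199 + 11.814 + 9.172 + 0.277 + 0.497 + 0.728 + 0.003 + 2.383 + 0.933
The largest term is for 1: 21.20.

1, 21.20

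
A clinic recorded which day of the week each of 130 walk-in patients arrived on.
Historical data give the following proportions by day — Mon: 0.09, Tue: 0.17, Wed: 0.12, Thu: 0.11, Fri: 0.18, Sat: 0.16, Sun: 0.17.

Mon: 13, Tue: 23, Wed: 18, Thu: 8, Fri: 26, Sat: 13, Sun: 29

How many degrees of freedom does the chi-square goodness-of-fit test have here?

6

There are k = 7 categories and no parameters were estimated from the data, so df = 7 − 1 = 6.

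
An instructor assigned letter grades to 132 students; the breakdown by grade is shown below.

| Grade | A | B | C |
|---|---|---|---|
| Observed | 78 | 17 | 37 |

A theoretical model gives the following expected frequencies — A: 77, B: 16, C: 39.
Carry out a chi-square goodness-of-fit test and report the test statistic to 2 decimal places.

0.18

cat         O        E   (O−E)²/E
A          78       77      0.013
B          17       16      0.063
C          37       39      0.103
Sum = 0.18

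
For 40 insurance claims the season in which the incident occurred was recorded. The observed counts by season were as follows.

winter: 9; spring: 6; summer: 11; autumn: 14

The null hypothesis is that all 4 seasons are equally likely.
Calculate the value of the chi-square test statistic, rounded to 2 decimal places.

Under H₀ each category has probability 1/4, so each expected count is 40/4 = 10.
cat         O        E   (O−E)²/E
winter      9       10      0.100
spring      6       10      1.600
summer     11       10      0.100
autumn     14       10      1.600
Sum = 3.40

3.40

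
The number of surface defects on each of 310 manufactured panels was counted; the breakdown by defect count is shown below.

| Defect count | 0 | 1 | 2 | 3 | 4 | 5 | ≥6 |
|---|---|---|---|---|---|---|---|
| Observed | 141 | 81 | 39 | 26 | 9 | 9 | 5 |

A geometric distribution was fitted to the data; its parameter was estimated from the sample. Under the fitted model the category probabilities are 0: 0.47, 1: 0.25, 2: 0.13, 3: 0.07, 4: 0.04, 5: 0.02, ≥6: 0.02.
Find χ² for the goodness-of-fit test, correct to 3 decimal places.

3.633

Expected counts E_i = n·p_i: 310×0.47 = 145.7, 310×0.25 = 77.5, 310×0.13 = 40.3, 310×0.07 = 21.7, 310×0.04 = 12.4, 310×0.02 = 6.2, 310×0.02 = 6.2.
0: (141 − 145.7)²/145.7 = 22.09/145.7 = 0.1516
1: (81 − 77.5)²/77.5 = 12.25/77.5 = 0.1581
2: (39 − 40.3)²/40.3 = 1.69/40.3 = 0.0419
3: (26 − 21.7)²/21.7 = 18.49/21.7 = 0.8521
4: (9 − 12.4)²/12.4 = 11.56/12.4 = 0.9323
5: (9 − 6.2)²/6.2 = 7.84/6.2 = 1.2645
≥6: (5 − 6.2)²/6.2 = 1.44/6.2 = 0.2323
Sum = 3.633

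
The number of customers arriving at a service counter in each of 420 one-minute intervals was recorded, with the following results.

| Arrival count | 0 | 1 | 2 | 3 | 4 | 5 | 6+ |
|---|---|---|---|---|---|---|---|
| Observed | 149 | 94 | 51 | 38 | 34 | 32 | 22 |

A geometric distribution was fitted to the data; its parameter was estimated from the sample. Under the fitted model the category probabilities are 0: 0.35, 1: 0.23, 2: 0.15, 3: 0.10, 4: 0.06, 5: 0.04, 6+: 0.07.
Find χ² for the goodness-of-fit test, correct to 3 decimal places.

Expected counts E_i = n·p_i: 420×0.35 = 147, 420×0.23 = 96.6, 420×0.15 = 63, 420×0.10 = 42, 420×0.06 = 25.2, 420×0.04 = 16.8, 420×0.07 = 29.4.
0: (149 − 147)²/147 = 4/147 = 0.0272
1: (94 − 96.6)²/96.6 = 6.76/96.6 = 0.0700
2: (51 − 63)²/63 = 144/63 = 2.2857
3: (38 − 42)²/42 = 16/42 = 0.3810
4: (34 − 25.2)²/25.2 = 77.44/25.2 = 3.0730
5: (32 − 16.8)²/16.8 = 231.04/16.8 = 13.7524
6+: (22 − 29.4)²/29.4 = 54.76/29.4 = 1.8626
Sum = 21.452

21.452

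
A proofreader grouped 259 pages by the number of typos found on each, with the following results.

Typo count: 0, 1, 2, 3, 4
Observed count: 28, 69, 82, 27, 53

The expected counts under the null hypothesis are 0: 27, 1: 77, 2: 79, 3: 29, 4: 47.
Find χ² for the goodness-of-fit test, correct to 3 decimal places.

1.886

χ² = (28−27)²/27 + (69−77)²/77 + (82−79)²/79 + (27−29)²/29 + (53−47)²/47
   = 0.0370 + 0.8312 + 0.1139 + 0.1379 + 0.7660
Sum = 1.886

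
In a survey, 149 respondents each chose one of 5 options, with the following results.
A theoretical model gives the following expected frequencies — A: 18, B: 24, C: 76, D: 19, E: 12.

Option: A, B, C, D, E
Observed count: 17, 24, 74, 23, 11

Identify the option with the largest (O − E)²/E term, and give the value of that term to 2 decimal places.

χ² = (17−18)²/18 + (24−24)²/24 + (74−76)²/76 + (23−19)²/19 + (11−12)²/12
   = 0.056 + 0.000 + 0.053 + 0.842 + 0.083
The largest term is for D: 0.84.

D, 0.84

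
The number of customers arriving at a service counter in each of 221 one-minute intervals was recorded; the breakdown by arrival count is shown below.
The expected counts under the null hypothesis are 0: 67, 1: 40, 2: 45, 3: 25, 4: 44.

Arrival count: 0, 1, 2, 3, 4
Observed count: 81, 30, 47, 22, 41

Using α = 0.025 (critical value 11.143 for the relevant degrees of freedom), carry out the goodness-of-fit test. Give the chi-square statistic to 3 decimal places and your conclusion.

0: (81 − 67)²/67 = 196/67 = 2.9254
1: (30 − 40)²/40 = 100/40 = 2.5000
2: (47 − 45)²/45 = 4/45 = 0.0889
3: (22 − 25)²/25 = 9/25 = 0.3600
4: (41 − 44)²/44 = 9/44 = 0.2045
Sum = 6.079
df = 4. Since 6.079 < 11.143, we do not reject H₀.

6.079; do not reject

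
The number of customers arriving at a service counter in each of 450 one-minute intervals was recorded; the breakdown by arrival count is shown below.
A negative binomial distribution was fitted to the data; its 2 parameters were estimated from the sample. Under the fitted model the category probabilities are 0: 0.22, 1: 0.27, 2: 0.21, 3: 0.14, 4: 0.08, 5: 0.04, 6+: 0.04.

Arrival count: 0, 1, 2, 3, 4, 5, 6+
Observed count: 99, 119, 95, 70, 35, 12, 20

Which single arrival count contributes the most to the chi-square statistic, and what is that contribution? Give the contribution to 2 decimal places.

Expected counts E_i = n·p_i: 450×0.22 = 99, 450×0.27 = 121.5, 450×0.21 = 94.5, 450×0.14 = 63, 450×0.08 = 36, 450×0.04 = 18, 450×0.04 = 18.
0: (99 − 99)²/99 = 0/99 = 0.000
1: (119 − 121.5)²/121.5 = 6.25/121.5 = 0.051
2: (95 − 94.5)²/94.5 = 0.25/94.5 = 0.003
3: (70 − 63)²/63 = 49/63 = 0.778
4: (35 − 36)²/36 = 1/36 = 0.028
5: (12 − 18)²/18 = 36/18 = 2.000
6+: (20 − 18)²/18 = 4/18 = 0.222
The largest term is for 5: 2.00.

5, 2.00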